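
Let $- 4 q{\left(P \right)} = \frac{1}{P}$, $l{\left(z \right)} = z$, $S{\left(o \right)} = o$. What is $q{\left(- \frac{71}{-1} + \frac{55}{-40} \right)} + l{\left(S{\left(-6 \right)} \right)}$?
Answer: $- \frac{3344}{557} \approx -6.0036$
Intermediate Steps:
$q{\left(P \right)} = - \frac{1}{4 P}$
$q{\left(- \frac{71}{-1} + \frac{55}{-40} \right)} + l{\left(S{\left(-6 \right)} \right)} = - \frac{1}{4 \left(- \frac{71}{-1} + \frac{55}{-40}\right)} - 6 = - \frac{1}{4 \left(\left(-71\right) \left(-1\right) + 55 \left(- \frac{1}{40}\right)\right)} - 6 = - \frac{1}{4 \left(71 - \frac{11}{8}\right)} - 6 = - \frac{1}{4 \cdot \frac{557}{8}} - 6 = \left(- \frac{1}{4}\right) \frac{8}{557} - 6 = - \frac{2}{557} - 6 = - \frac{3344}{557}$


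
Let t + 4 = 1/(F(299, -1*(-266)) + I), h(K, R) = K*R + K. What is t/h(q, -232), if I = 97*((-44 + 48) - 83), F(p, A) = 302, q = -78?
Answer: -755/3400782 ≈ -0.00022201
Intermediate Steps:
I = -7663 (I = 97*(4 - 83) = 97*(-79) = -7663)
h(K, R) = K + K*R
t = -29445/7361 (t = -4 + 1/(302 - 7663) = -4 + 1/(-7361) = -4 - 1/7361 = -29445/7361 ≈ -4.0001)
t/h(q, -232) = -29445*(-1/(78*(1 - 232)))/7361 = -29445/(7361*((-78*(-231)))) = -29445/7361/18018 = -29445/7361*1/18018 = -755/3400782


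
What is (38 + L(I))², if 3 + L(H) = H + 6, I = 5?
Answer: 2116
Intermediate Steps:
L(H) = 3 + H (L(H) = -3 + (H + 6) = -3 + (6 + H) = 3 + H)
(38 + L(I))² = (38 + (3 + 5))² = (38 + 8)² = 46² = 2116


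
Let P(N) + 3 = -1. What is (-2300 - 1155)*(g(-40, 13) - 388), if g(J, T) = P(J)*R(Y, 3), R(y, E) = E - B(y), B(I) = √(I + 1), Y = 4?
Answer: 1382000 - 13820*√5 ≈ 1.3511e+6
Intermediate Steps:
B(I) = √(1 + I)
P(N) = -4 (P(N) = -3 - 1 = -4)
R(y, E) = E - √(1 + y)
g(J, T) = -12 + 4*√5 (g(J, T) = -4*(3 - √(1 + 4)) = -4*(3 - √5) = -12 + 4*√5)
(-2300 - 1155)*(g(-40, 13) - 388) = (-2300 - 1155)*((-12 + 4*√5) - 388) = -3455*(-400 + 4*√5) = 1382000 - 13820*√5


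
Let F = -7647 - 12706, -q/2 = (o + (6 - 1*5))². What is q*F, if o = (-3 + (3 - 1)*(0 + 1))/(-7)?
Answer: 2605184/49 ≈ 53167.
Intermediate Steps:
o = ⅐ (o = (-3 + 2*1)*(-⅐) = (-3 + 2)*(-⅐) = -1*(-⅐) = ⅐ ≈ 0.14286)
q = -128/49 (q = -2*(⅐ + (6 - 1*5))² = -2*(⅐ + (6 - 5))² = -2*(⅐ + 1)² = -2*(8/7)² = -2*64/49 = -128/49 ≈ -2.6122)
F = -20353
q*F = -128/49*(-20353) = 2605184/49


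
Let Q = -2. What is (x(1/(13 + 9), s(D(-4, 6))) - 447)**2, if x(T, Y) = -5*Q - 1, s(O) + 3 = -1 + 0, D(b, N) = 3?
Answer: 191844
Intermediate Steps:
s(O) = -4 (s(O) = -3 + (-1 + 0) = -3 - 1 = -4)
x(T, Y) = 9 (x(T, Y) = -5*(-2) - 1 = 10 - 1 = 9)
(x(1/(13 + 9), s(D(-4, 6))) - 447)**2 = (9 - 447)**2 = (-438)**2 = 191844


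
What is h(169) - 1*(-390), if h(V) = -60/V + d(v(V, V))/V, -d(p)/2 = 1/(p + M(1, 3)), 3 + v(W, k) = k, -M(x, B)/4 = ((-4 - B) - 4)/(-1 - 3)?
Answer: 10206748/26195 ≈ 389.65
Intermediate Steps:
M(x, B) = -8 - B (M(x, B) = -4*((-4 - B) - 4)/(-1 - 3) = -4*(-8 - B)/(-4) = -4*(-8 - B)*(-1)/4 = -4*(2 + B/4) = -8 - B)
v(W, k) = -3 + k
d(p) = -2/(-11 + p) (d(p) = -2/(p + (-8 - 1*3)) = -2/(p + (-8 - 3)) = -2/(p - 11) = -2/(-11 + p))
h(V) = -60/V - 2/(V*(-14 + V)) (h(V) = -60/V + (-2/(-11 + (-3 + V)))/V = -60/V + (-2/(-14 + V))/V = -60/V - 2/(V*(-14 + V)))
h(169) - 1*(-390) = 2*(419 - 30*169)/(169*(-14 + 169)) - 1*(-390) = 2*(1/169)*(419 - 5070)/155 + 390 = 2*(1/169)*(1/155)*(-4651) + 390 = -9302/26195 + 390 = 10206748/26195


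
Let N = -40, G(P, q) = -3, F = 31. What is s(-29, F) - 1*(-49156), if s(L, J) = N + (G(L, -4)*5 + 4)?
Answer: 49105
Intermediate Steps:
s(L, J) = -51 (s(L, J) = -40 + (-3*5 + 4) = -40 + (-15 + 4) = -40 - 11 = -51)
s(-29, F) - 1*(-49156) = -51 - 1*(-49156) = -51 + 49156 = 49105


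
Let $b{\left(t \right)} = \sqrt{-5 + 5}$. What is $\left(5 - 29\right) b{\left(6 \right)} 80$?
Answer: $0$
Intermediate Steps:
$b{\left(t \right)} = 0$ ($b{\left(t \right)} = \sqrt{0} = 0$)
$\left(5 - 29\right) b{\left(6 \right)} 80 = \left(5 - 29\right) 0 \cdot 80 = \left(-24\right) 0 \cdot 80 = 0 \cdot 80 = 0$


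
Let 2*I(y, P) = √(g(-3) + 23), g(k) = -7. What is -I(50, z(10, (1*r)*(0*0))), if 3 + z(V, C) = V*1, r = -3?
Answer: -2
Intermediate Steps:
z(V, C) = -3 + V (z(V, C) = -3 + V*1 = -3 + V)
I(y, P) = 2 (I(y, P) = √(-7 + 23)/2 = √16/2 = (½)*4 = 2)
-I(50, z(10, (1*r)*(0*0))) = -1*2 = -2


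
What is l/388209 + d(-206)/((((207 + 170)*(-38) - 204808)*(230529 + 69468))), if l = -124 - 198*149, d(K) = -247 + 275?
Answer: -324599949979700/4253447015404497 ≈ -0.076315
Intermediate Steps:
d(K) = 28
l = -29626 (l = -124 - 29502 = -29626)
l/388209 + d(-206)/((((207 + 170)*(-38) - 204808)*(230529 + 69468))) = -29626/388209 + 28/((((207 + 170)*(-38) - 204808)*(230529 + 69468))) = -29626*1/388209 + 28/(((377*(-38) - 204808)*299997)) = -29626/388209 + 28/(((-14326 - 204808)*299997)) = -29626/388209 + 28/((-219134*299997)) = -29626/388209 + 28/(-65739542598) = -29626/388209 + 28*(-1/65739542598) = -29626/388209 - 14/32869771299 = -324599949979700/4253447015404497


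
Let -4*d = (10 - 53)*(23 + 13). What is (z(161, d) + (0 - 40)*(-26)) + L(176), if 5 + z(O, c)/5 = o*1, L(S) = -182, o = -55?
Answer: 558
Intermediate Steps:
d = 387 (d = -(10 - 53)*(23 + 13)/4 = -(-43)*36/4 = -1/4*(-1548) = 387)
z(O, c) = -300 (z(O, c) = -25 + 5*(-55*1) = -25 + 5*(-55) = -25 - 275 = -300)
(z(161, d) + (0 - 40)*(-26)) + L(176) = (-300 + (0 - 40)*(-26)) - 182 = (-300 - 40*(-26)) - 182 = (-300 + 1040) - 182 = 740 - 182 = 558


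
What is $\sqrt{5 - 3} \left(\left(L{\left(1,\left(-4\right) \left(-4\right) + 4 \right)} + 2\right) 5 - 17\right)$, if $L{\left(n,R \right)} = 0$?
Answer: $- 7 \sqrt{2} \approx -9.8995$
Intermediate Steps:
$\sqrt{5 - 3} \left(\left(L{\left(1,\left(-4\right) \left(-4\right) + 4 \right)} + 2\right) 5 - 17\right) = \sqrt{5 - 3} \left(\left(0 + 2\right) 5 - 17\right) = \sqrt{2} \left(2 \cdot 5 - 17\right) = \sqrt{2} \left(10 - 17\right) = \sqrt{2} \left(-7\right) = - 7 \sqrt{2}$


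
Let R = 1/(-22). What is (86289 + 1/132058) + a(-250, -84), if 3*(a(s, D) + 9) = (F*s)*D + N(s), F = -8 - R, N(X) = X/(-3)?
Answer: 400395894359/13073742 ≈ 30626.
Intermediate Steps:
R = -1/22 ≈ -0.045455
N(X) = -X/3 (N(X) = X*(-1/3) = -X/3)
F = -175/22 (F = -8 - 1*(-1/22) = -8 + 1/22 = -175/22 ≈ -7.9545)
a(s, D) = -9 - s/9 - 175*D*s/66 (a(s, D) = -9 + ((-175*s/22)*D - s/3)/3 = -9 + (-175*D*s/22 - s/3)/3 = -9 + (-s/3 - 175*D*s/22)/3 = -9 + (-s/9 - 175*D*s/66) = -9 - s/9 - 175*D*s/66)
(86289 + 1/132058) + a(-250, -84) = (86289 + 1/132058) + (-9 - 1/9*(-250) - 175/66*(-84)*(-250)) = (86289 + 1/132058) + (-9 + 250/9 - 612500/11) = 11395152763/132058 - 5510641/99 = 400395894359/13073742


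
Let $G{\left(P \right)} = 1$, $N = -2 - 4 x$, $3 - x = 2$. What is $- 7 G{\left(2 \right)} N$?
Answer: $42$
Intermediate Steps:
$x = 1$ ($x = 3 - 2 = 1$)
$N = -6$ ($N = -2 - 4 = -6$)
$- 7 G{\left(2 \right)} N = \left(-7\right) 1 \left(-6\right) = \left(-7\right) \left(-6\right) = 42$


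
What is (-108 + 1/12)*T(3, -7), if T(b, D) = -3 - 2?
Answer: 6475/12 ≈ 539.58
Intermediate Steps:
T(b, D) = -5
(-108 + 1/12)*T(3, -7) = (-108 + 1/12)*(-5) = -1295/12*(-5) = 6475/12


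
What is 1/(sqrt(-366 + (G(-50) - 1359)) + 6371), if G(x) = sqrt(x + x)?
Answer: 1/(6371 + sqrt(5)*sqrt(-345 + 2*I)) ≈ 0.00015695 - 1.023e-6*I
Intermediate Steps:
G(x) = sqrt(2)*sqrt(x) (G(x) = sqrt(2*x) = sqrt(2)*sqrt(x))
1/(sqrt(-366 + (G(-50) - 1359)) + 6371) = 1/(sqrt(-366 + (sqrt(2)*sqrt(-50) - 1359)) + 6371) = 1/(sqrt(-366 + (sqrt(2)*(5*I*sqrt(2)) - 1359)) + 6371) = 1/(sqrt(-366 + (10*I - 1359)) + 6371) = 1/(sqrt(-366 + (-1359 + 10*I)) + 6371) = 1/(sqrt(-1725 + 10*I) + 6371) = 1/(6371 + sqrt(-1725 + 10*I))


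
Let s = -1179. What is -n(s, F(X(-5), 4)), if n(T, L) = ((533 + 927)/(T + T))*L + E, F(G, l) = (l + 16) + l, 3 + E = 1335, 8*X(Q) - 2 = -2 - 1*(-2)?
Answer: -517636/393 ≈ -1317.1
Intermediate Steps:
X(Q) = ¼ (X(Q) = ¼ + (-2 - 1*(-2))/8 = ¼ + (-2 + 2)/8 = ¼ + (⅛)*0 = ¼ + 0 = ¼)
E = 1332 (E = -3 + 1335 = 1332)
F(G, l) = 16 + 2*l (F(G, l) = (16 + l) + l = 16 + 2*l)
n(T, L) = 1332 + 730*L/T (n(T, L) = ((533 + 927)/(T + T))*L + 1332 = (1460/((2*T)))*L + 1332 = (1460*(1/(2*T)))*L + 1332 = (730/T)*L + 1332 = 730*L/T + 1332 = 1332 + 730*L/T)
-n(s, F(X(-5), 4)) = -(1332 + 730*(16 + 2*4)/(-1179)) = -(1332 + 730*(16 + 8)*(-1/1179)) = -(1332 + 730*24*(-1/1179)) = -(1332 - 5840/393) = -1*517636/393 = -517636/393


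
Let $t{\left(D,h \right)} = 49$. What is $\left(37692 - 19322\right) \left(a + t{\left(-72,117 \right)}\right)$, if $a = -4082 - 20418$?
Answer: $-449164870$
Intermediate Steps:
$a = -24500$ ($a = -4082 - 20418 = -24500$)
$\left(37692 - 19322\right) \left(a + t{\left(-72,117 \right)}\right) = \left(37692 - 19322\right) \left(-24500 + 49\right) = 18370 \left(-24451\right) = -449164870$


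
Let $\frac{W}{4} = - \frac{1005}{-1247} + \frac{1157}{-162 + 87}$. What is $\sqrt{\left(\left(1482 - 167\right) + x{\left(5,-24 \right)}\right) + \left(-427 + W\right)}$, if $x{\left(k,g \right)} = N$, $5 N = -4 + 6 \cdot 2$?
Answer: $\frac{4 \sqrt{18174297999}}{18705} \approx 28.829$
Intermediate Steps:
$N = \frac{8}{5}$ ($N = \frac{-4 + 6 \cdot 2}{5} = \frac{-4 + 12}{5} = \frac{1}{5} \cdot 8 = \frac{8}{5} \approx 1.6$)
$x{\left(k,g \right)} = \frac{8}{5}$
$W = - \frac{5469616}{93525}$ ($W = 4 \left(- \frac{1005}{-1247} + \frac{1157}{-162 + 87}\right) = 4 \left(\left(-1005\right) \left(- \frac{1}{1247}\right) + \frac{1157}{-75}\right) = 4 \left(\frac{1005}{1247} + 1157 \left(- \frac{1}{75}\right)\right) = 4 \left(\frac{1005}{1247} - \frac{1157}{75}\right) = 4 \left(- \frac{1367404}{93525}\right) = - \frac{5469616}{93525} \approx -58.483$)
$\sqrt{\left(\left(1482 - 167\right) + x{\left(5,-24 \right)}\right) + \left(-427 + W\right)} = \sqrt{\left(\left(1482 - 167\right) + \frac{8}{5}\right) - \frac{45404791}{93525}} = \sqrt{\left(1315 + \frac{8}{5}\right) - \frac{45404791}{93525}} = \sqrt{\frac{6583}{5} - \frac{45404791}{93525}} = \sqrt{\frac{77730224}{93525}} = \frac{4 \sqrt{18174297999}}{18705}$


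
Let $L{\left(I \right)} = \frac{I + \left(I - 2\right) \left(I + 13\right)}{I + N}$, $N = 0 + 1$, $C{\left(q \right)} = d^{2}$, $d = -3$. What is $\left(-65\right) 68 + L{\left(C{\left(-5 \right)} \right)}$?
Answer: $- \frac{44037}{10} \approx -4403.7$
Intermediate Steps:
$C{\left(q \right)} = 9$ ($C{\left(q \right)} = \left(-3\right)^{2} = 9$)
$N = 1$
$L{\left(I \right)} = \frac{I + \left(-2 + I\right) \left(13 + I\right)}{1 + I}$ ($L{\left(I \right)} = \frac{I + \left(I - 2\right) \left(I + 13\right)}{I + 1} = \frac{I + \left(-2 + I\right) \left(13 + I\right)}{1 + I}$)
$\left(-65\right) 68 + L{\left(C{\left(-5 \right)} \right)} = \left(-65\right) 68 + \frac{-26 + 9^{2} + 12 \cdot 9}{1 + 9} = -4420 + \frac{-26 + 81 + 108}{10} = -4420 + \frac{1}{10} \cdot 163 = -4420 + \frac{163}{10} = - \frac{44037}{10}$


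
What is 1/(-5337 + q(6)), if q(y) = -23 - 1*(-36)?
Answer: -1/5324 ≈ -0.00018783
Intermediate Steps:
q(y) = 13 (q(y) = -23 + 36 = 13)
1/(-5337 + q(6)) = 1/(-5337 + 13) = 1/(-5324) = -1/5324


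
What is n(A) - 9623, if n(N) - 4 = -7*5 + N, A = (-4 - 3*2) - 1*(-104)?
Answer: -9560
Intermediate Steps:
A = 94 (A = (-4 - 6) + 104 = -10 + 104 = 94)
n(N) = -31 + N (n(N) = 4 + (-7*5 + N) = 4 + (-35 + N) = -31 + N)
n(A) - 9623 = (-31 + 94) - 9623 = 63 - 9623 = -9560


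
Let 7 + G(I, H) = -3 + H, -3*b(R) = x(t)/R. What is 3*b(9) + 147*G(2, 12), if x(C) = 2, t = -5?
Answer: 2644/9 ≈ 293.78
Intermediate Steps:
b(R) = -2/(3*R)
G(I, H) = -10 + H (G(I, H) = -7 + (-3 + H) = -10 + H)
3*b(9) + 147*G(2, 12) = 3*(-2/3/9) + 147*(-10 + 12) = 3*(-2/3*1/9) + 147*2 = 3*(-2/27) + 294 = -2/9 + 294 = 2644/9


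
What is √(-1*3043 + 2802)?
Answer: I*√241 ≈ 15.524*I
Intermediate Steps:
√(-1*3043 + 2802) = √(-3043 + 2802) = √(-241) = I*√241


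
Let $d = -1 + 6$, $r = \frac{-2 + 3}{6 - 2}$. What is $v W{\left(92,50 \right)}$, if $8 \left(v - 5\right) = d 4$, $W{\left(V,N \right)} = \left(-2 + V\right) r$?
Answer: $\frac{675}{4} \approx 168.75$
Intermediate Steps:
$r = \frac{1}{4}$ ($r = 1 \cdot \frac{1}{4} = \frac{1}{4} \approx 0.25$)
$W{\left(V,N \right)} = - \frac{1}{2} + \frac{V}{4}$ ($W{\left(V,N \right)} = \left(-2 + V\right) \frac{1}{4} = - \frac{1}{2} + \frac{V}{4}$)
$d = 5$
$v = \frac{15}{2}$ ($v = 5 + \frac{5 \cdot 4}{8} = 5 + \frac{1}{8} \cdot 20 = 5 + \frac{5}{2} = \frac{15}{2} \approx 7.5$)
$v W{\left(92,50 \right)} = \frac{15 \left(- \frac{1}{2} + \frac{1}{4} \cdot 92\right)}{2} = \frac{15 \left(- \frac{1}{2} + 23\right)}{2} = \frac{15}{2} \cdot \frac{45}{2} = \frac{675}{4}$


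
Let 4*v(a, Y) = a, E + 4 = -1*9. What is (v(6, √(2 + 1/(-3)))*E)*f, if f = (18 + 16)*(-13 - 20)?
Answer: 21879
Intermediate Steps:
E = -13 (E = -4 - 1*9 = -4 - 9 = -13)
v(a, Y) = a/4
f = -1122 (f = 34*(-33) = -1122)
(v(6, √(2 + 1/(-3)))*E)*f = (((¼)*6)*(-13))*(-1122) = ((3/2)*(-13))*(-1122) = -39/2*(-1122) = 21879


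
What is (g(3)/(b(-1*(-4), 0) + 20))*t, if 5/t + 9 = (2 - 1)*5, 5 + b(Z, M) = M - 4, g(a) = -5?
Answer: 25/44 ≈ 0.56818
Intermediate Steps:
b(Z, M) = -9 + M (b(Z, M) = -5 + (M - 4) = -5 + (-4 + M) = -9 + M)
t = -5/4 (t = 5/(-9 + (2 - 1)*5) = 5/(-9 + 1*5) = 5/(-9 + 5) = 5/(-4) = 5*(-¼) = -5/4 ≈ -1.2500)
(g(3)/(b(-1*(-4), 0) + 20))*t = (-5/((-9 + 0) + 20))*(-5/4) = (-5/(-9 + 20))*(-5/4) = (-5/11)*(-5/4) = ((1/11)*(-5))*(-5/4) = -5/11*(-5/4) = 25/44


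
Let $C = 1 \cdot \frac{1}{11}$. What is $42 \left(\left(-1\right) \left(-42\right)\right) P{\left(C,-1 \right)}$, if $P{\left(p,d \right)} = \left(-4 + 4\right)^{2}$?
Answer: $0$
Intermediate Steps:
$C = \frac{1}{11}$ ($C = 1 \cdot \frac{1}{11} = \frac{1}{11} \approx 0.090909$)
$P{\left(p,d \right)} = 0$ ($P{\left(p,d \right)} = 0^{2} = 0$)
$42 \left(\left(-1\right) \left(-42\right)\right) P{\left(C,-1 \right)} = 42 \left(\left(-1\right) \left(-42\right)\right) 0 = 42 \cdot 42 \cdot 0 = 1764 \cdot 0 = 0$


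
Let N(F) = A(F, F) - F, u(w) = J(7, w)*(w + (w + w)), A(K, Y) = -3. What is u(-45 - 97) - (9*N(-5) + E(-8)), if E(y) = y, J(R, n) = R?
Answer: -2992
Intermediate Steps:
u(w) = 21*w (u(w) = 7*(w + (w + w)) = 7*(w + 2*w) = 7*(3*w) = 21*w)
N(F) = -3 - F
u(-45 - 97) - (9*N(-5) + E(-8)) = 21*(-45 - 97) - (9*(-3 - 1*(-5)) - 8) = 21*(-142) - (9*(-3 + 5) - 8) = -2982 - (9*2 - 8) = -2982 - (18 - 8) = -2982 - 1*10 = -2982 - 10 = -2992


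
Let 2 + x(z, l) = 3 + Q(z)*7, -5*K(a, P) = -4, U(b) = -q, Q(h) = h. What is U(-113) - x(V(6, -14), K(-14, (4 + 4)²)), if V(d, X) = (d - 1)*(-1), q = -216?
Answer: 250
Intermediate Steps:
U(b) = 216 (U(b) = -1*(-216) = 216)
V(d, X) = 1 - d (V(d, X) = (-1 + d)*(-1) = 1 - d)
K(a, P) = ⅘ (K(a, P) = -⅕*(-4) = ⅘)
x(z, l) = 1 + 7*z (x(z, l) = -2 + (3 + z*7) = -2 + (3 + 7*z) = 1 + 7*z)
U(-113) - x(V(6, -14), K(-14, (4 + 4)²)) = 216 - (1 + 7*(1 - 1*6)) = 216 - (1 + 7*(1 - 6)) = 216 - (1 + 7*(-5)) = 216 - (1 - 35) = 216 - 1*(-34) = 216 + 34 = 250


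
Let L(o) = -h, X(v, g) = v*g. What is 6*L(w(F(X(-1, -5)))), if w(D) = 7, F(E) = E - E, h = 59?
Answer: -354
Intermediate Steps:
X(v, g) = g*v
F(E) = 0
L(o) = -59 (L(o) = -1*59 = -59)
6*L(w(F(X(-1, -5)))) = 6*(-59) = -354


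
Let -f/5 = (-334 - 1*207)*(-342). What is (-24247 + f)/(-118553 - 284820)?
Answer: 949357/403373 ≈ 2.3535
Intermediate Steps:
f = -925110 (f = -5*(-334 - 1*207)*(-342) = -5*(-334 - 207)*(-342) = -(-2705)*(-342) = -5*185022 = -925110)
(-24247 + f)/(-118553 - 284820) = (-24247 - 925110)/(-118553 - 284820) = -949357/(-403373) = -949357*(-1/403373) = 949357/403373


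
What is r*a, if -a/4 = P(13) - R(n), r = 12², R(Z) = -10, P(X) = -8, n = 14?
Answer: -1152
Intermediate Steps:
r = 144
a = -8 (a = -4*(-8 - 1*(-10)) = -4*(-8 + 10) = -4*2 = -8)
r*a = 144*(-8) = -1152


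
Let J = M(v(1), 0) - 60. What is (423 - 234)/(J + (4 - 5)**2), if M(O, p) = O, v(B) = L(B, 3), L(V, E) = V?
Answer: -189/58 ≈ -3.2586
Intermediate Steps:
v(B) = B
J = -59 (J = 1 - 60 = -59)
(423 - 234)/(J + (4 - 5)**2) = (423 - 234)/(-59 + (4 - 5)**2) = 189/(-59 + (-1)**2) = 189/(-59 + 1) = 189/(-58) = 189*(-1/58) = -189/58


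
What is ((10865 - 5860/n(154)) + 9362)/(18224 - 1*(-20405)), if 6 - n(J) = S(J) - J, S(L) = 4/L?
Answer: 124352483/237916011 ≈ 0.52267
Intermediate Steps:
n(J) = 6 + J - 4/J (n(J) = 6 - (4/J - J) = 6 - (-J + 4/J) = 6 + (J - 4/J) = 6 + J - 4/J)
((10865 - 5860/n(154)) + 9362)/(18224 - 1*(-20405)) = ((10865 - 5860/(6 + 154 - 4/154)) + 9362)/(18224 - 1*(-20405)) = ((10865 - 5860/(6 + 154 - 4*1/154)) + 9362)/(18224 + 20405) = ((10865 - 5860/(6 + 154 - 2/77)) + 9362)/38629 = ((10865 - 5860/12318/77) + 9362)*(1/38629) = ((10865 - 5860*77/12318) + 9362)*(1/38629) = ((10865 - 225610/6159) + 9362)*(1/38629) = (66691925/6159 + 9362)*(1/38629) = (124352483/6159)*(1/38629) = 124352483/237916011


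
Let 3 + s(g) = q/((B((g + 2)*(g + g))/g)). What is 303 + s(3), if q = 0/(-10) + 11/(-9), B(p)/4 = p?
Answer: 107989/360 ≈ 299.97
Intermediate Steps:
B(p) = 4*p
q = -11/9 (q = 0*(-⅒) + 11*(-⅑) = 0 - 11/9 = -11/9 ≈ -1.2222)
s(g) = -3 - 11/(9*(16 + 8*g)) (s(g) = -3 - 11*g/(4*(g + 2)*(g + g))/9 = -3 - 11*1/(8*(2 + g))/9 = -3 - 11/(9*(16 + 8*g)))
303 + s(3) = 303 + (-443 - 216*3)/(72*(2 + 3)) = 303 + (1/72)*(-443 - 648)/5 = 303 + (1/72)*(⅕)*(-1091) = 303 - 1091/360 = 107989/360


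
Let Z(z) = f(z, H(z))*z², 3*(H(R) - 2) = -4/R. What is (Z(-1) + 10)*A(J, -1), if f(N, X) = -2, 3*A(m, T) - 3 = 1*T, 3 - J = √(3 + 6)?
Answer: 16/3 ≈ 5.3333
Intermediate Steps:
J = 0 (J = 3 - √(3 + 6) = 3 - √9 = 3 - 1*3 = 3 - 3 = 0)
H(R) = 2 - 4/(3*R) (H(R) = 2 + (-4/R)/3 = 2 - 4/(3*R))
A(m, T) = 1 + T/3 (A(m, T) = 1 + (1*T)/3 = 1 + T/3)
Z(z) = -2*z²
(Z(-1) + 10)*A(J, -1) = (-2*(-1)² + 10)*(1 + (⅓)*(-1)) = (-2*1 + 10)*(1 - ⅓) = (-2 + 10)*(⅔) = 8*(⅔) = 16/3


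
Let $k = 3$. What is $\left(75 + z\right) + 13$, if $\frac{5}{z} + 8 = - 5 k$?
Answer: $\frac{2019}{23} \approx 87.783$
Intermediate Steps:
$z = - \frac{5}{23}$ ($z = \frac{5}{-8 - 15} = \frac{5}{-23} = 5 \left(- \frac{1}{23}\right) = - \frac{5}{23} \approx -0.21739$)
$\left(75 + z\right) + 13 = \left(75 - \frac{5}{23}\right) + 13 = \frac{1720}{23} + 13 = \frac{2019}{23}$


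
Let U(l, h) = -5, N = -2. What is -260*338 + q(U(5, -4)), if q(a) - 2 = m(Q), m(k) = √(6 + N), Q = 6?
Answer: -87876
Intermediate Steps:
m(k) = 2 (m(k) = √(6 - 2) = √4 = 2)
q(a) = 4 (q(a) = 2 + 2 = 4)
-260*338 + q(U(5, -4)) = -260*338 + 4 = -87880 + 4 = -87876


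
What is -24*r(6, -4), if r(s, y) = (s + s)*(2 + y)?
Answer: 576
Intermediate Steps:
r(s, y) = 2*s*(2 + y) (r(s, y) = (2*s)*(2 + y) = 2*s*(2 + y))
-24*r(6, -4) = -48*6*(2 - 4) = -48*6*(-2) = -24*(-24) = 576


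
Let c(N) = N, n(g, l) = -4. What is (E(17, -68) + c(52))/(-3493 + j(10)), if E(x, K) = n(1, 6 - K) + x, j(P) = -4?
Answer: -5/269 ≈ -0.018587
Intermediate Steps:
E(x, K) = -4 + x
(E(17, -68) + c(52))/(-3493 + j(10)) = ((-4 + 17) + 52)/(-3493 - 4) = (13 + 52)/(-3497) = 65*(-1/3497) = -5/269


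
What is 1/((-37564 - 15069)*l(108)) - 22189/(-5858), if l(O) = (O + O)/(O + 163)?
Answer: 126129559037/33299004312 ≈ 3.7878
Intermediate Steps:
l(O) = 2*O/(163 + O) (l(O) = (2*O)/(163 + O) = 2*O/(163 + O))
1/((-37564 - 15069)*l(108)) - 22189/(-5858) = 1/((-37564 - 15069)*((2*108/(163 + 108)))) - 22189/(-5858) = 1/((-52633)*((2*108/271))) - 22189*(-1/5858) = -1/(52633*(2*108*(1/271))) + 22189/5858 = -1/(52633*216/271) + 22189/5858 = -1/52633*271/216 + 22189/5858 = -271/11368728 + 22189/5858 = 126129559037/33299004312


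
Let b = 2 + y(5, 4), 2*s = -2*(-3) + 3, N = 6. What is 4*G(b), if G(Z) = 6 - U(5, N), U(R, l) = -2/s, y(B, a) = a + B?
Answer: 232/9 ≈ 25.778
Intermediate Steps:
s = 9/2 (s = (-2*(-3) + 3)/2 = (6 + 3)/2 = (1/2)*9 = 9/2 ≈ 4.5000)
y(B, a) = B + a
U(R, l) = -4/9 (U(R, l) = -2/9/2 = -2*2/9 = -4/9)
b = 11 (b = 2 + (5 + 4) = 2 + 9 = 11)
G(Z) = 58/9 (G(Z) = 6 - 1*(-4/9) = 6 + 4/9 = 58/9)
4*G(b) = 4*(58/9) = 232/9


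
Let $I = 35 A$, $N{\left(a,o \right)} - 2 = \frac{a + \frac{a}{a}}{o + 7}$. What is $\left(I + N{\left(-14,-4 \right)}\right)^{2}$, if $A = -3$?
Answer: $\frac{103684}{9} \approx 11520.0$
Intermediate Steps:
$N{\left(a,o \right)} = 2 + \frac{1 + a}{7 + o}$ ($N{\left(a,o \right)} = 2 + \frac{a + \frac{a}{a}}{o + 7} = 2 + \frac{a + 1}{7 + o} = 2 + \frac{1 + a}{7 + o}$)
$I = -105$ ($I = 35 \left(-3\right) = -105$)
$\left(I + N{\left(-14,-4 \right)}\right)^{2} = \left(-105 + \frac{15 - 14 + 2 \left(-4\right)}{7 - 4}\right)^{2} = \left(-105 + \frac{15 - 14 - 8}{3}\right)^{2} = \left(-105 + \frac{1}{3} \left(-7\right)\right)^{2} = \left(-105 - \frac{7}{3}\right)^{2} = \left(- \frac{322}{3}\right)^{2} = \frac{103684}{9}$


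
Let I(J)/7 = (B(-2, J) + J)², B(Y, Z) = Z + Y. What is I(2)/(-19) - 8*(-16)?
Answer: 2404/19 ≈ 126.53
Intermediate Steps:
B(Y, Z) = Y + Z
I(J) = 7*(-2 + 2*J)² (I(J) = 7*((-2 + J) + J)² = 7*(-2 + 2*J)²)
I(2)/(-19) - 8*(-16) = (28*(-1 + 2)²)/(-19) - 8*(-16) = (28*1²)*(-1/19) + 128 = (28*1)*(-1/19) + 128 = 28*(-1/19) + 128 = -28/19 + 128 = 2404/19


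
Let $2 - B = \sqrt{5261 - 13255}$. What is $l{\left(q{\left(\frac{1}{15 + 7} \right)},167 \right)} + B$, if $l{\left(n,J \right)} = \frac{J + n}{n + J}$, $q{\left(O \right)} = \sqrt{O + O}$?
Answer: $3 - i \sqrt{7994} \approx 3.0 - 89.409 i$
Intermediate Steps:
$q{\left(O \right)} = \sqrt{2} \sqrt{O}$ ($q{\left(O \right)} = \sqrt{2 O} = \sqrt{2} \sqrt{O}$)
$l{\left(n,J \right)} = 1$ ($l{\left(n,J \right)} = \frac{J + n}{J + n} = 1$)
$B = 2 - i \sqrt{7994}$ ($B = 2 - \sqrt{5261 - 13255} = 2 - \sqrt{-7994} = 2 - i \sqrt{7994} \approx 2.0 - 89.409 i$)
$l{\left(q{\left(\frac{1}{15 + 7} \right)},167 \right)} + B = 1 + \left(2 - i \sqrt{7994}\right) = 3 - i \sqrt{7994}$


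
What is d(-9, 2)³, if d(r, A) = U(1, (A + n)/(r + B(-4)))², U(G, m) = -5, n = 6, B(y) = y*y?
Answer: 15625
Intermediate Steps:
B(y) = y²
d(r, A) = 25 (d(r, A) = (-5)² = 25)
d(-9, 2)³ = 25³ = 15625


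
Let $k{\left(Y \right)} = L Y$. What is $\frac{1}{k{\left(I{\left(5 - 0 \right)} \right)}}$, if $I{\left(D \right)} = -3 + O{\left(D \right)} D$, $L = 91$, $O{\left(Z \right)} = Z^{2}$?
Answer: $\frac{1}{11102} \approx 9.0074 \cdot 10^{-5}$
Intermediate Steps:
$I{\left(D \right)} = -3 + D^{3}$ ($I{\left(D \right)} = -3 + D^{2} D = -3 + D^{3}$)
$k{\left(Y \right)} = 91 Y$
$\frac{1}{k{\left(I{\left(5 - 0 \right)} \right)}} = \frac{1}{91 \left(-3 + \left(5 - 0\right)^{3}\right)} = \frac{1}{91 \left(-3 + \left(5 + 0\right)^{3}\right)} = \frac{1}{91 \left(-3 + 5^{3}\right)} = \frac{1}{91 \left(-3 + 125\right)} = \frac{1}{91 \cdot 122} = \frac{1}{11102}$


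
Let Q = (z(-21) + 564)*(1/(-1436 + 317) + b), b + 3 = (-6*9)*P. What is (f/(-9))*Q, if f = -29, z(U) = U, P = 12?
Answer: -3823739030/3357 ≈ -1.1390e+6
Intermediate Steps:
b = -651 (b = -3 - 6*9*12 = -3 - 54*12 = -3 - 648 = -651)
Q = -131853070/373 (Q = (-21 + 564)*(1/(-1436 + 317) - 651) = 543*(1/(-1119) - 651) = 543*(-1/1119 - 651) = 543*(-728470/1119) = -131853070/373 ≈ -3.5349e+5)
(f/(-9))*Q = -29/(-9)*(-131853070/373) = -29*(-⅑)*(-131853070/373) = (29/9)*(-131853070/373) = -3823739030/3357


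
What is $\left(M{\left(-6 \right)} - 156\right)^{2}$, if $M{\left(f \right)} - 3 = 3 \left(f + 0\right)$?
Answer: $29241$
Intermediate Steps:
$M{\left(f \right)} = 3 + 3 f$ ($M{\left(f \right)} = 3 + 3 \left(f + 0\right) = 3 + 3 f$)
$\left(M{\left(-6 \right)} - 156\right)^{2} = \left(\left(3 + 3 \left(-6\right)\right) - 156\right)^{2} = \left(\left(3 - 18\right) - 156\right)^{2} = \left(-15 - 156\right)^{2} = \left(-171\right)^{2} = 29241$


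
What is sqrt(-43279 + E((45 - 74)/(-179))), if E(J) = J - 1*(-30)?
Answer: I*sqrt(1385736018)/179 ≈ 207.96*I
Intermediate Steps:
E(J) = 30 + J (E(J) = J + 30 = 30 + J)
sqrt(-43279 + E((45 - 74)/(-179))) = sqrt(-43279 + (30 + (45 - 74)/(-179))) = sqrt(-43279 + (30 - 29*(-1/179))) = sqrt(-43279 + (30 + 29/179)) = sqrt(-43279 + 5399/179) = sqrt(-7741542/179) = I*sqrt(1385736018)/179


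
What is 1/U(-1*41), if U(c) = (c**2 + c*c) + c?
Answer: 1/3321 ≈ 0.00030111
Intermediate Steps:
U(c) = c + 2*c**2 (U(c) = (c**2 + c**2) + c = 2*c**2 + c = c + 2*c**2)
1/U(-1*41) = 1/((-1*41)*(1 + 2*(-1*41))) = 1/(-41*(1 + 2*(-41))) = 1/(-41*(1 - 82)) = 1/(-41*(-81)) = 1/3321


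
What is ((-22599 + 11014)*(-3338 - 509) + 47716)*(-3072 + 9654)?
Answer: 293657318802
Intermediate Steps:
((-22599 + 11014)*(-3338 - 509) + 47716)*(-3072 + 9654) = (-11585*(-3847) + 47716)*6582 = (44567495 + 47716)*6582 = 44615211*6582 = 293657318802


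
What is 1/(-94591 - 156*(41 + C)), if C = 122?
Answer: -1/120019 ≈ -8.3320e-6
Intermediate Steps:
1/(-94591 - 156*(41 + C)) = 1/(-94591 - 156*(41 + 122)) = 1/(-94591 - 156*163) = 1/(-94591 - 25428) = 1/(-120019) = -1/120019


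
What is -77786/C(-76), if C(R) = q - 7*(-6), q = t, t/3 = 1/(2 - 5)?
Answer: -77786/41 ≈ -1897.2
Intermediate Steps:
t = -1 (t = 3/(2 - 5) = 3/(-3) = 3*(-⅓) = -1)
q = -1
C(R) = 41 (C(R) = -1 - 7*(-6) = -1 + 42 = 41)
-77786/C(-76) = -77786/41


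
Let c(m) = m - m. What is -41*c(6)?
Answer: 0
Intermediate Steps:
c(m) = 0
-41*c(6) = -41*0 = 0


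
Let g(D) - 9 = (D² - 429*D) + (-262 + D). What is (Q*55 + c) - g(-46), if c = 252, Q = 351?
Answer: -1994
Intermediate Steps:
g(D) = -253 + D² - 428*D (g(D) = 9 + ((D² - 429*D) + (-262 + D)) = 9 + (-262 + D² - 428*D) = -253 + D² - 428*D)
(Q*55 + c) - g(-46) = (351*55 + 252) - (-253 + (-46)² - 428*(-46)) = (19305 + 252) - (-253 + 2116 + 19688) = 19557 - 1*21551 = 19557 - 21551 = -1994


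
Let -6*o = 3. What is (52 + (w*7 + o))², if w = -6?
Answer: 361/4 ≈ 90.250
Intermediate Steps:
o = -½ (o = -⅙*3 = -½ ≈ -0.50000)
(52 + (w*7 + o))² = (52 + (-6*7 - ½))² = (52 + (-42 - ½))² = (52 - 85/2)² = (19/2)² = 361/4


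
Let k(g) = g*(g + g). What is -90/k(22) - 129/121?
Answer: -51/44 ≈ -1.1591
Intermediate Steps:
k(g) = 2*g² (k(g) = g*(2*g) = 2*g²)
-90/k(22) - 129/121 = -90/(2*22²) - 129/121 = -90/(2*484) - 129*1/121 = -90/968 - 129/121 = -90*1/968 - 129/121 = -45/484 - 129/121 = -51/44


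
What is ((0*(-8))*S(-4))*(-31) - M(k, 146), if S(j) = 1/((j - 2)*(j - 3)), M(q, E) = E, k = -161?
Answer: -146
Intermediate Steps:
S(j) = 1/((-3 + j)*(-2 + j)) (S(j) = 1/((-2 + j)*(-3 + j)) = 1/((-3 + j)*(-2 + j)))
((0*(-8))*S(-4))*(-31) - M(k, 146) = ((0*(-8))/(6 + (-4)**2 - 5*(-4)))*(-31) - 1*146 = (0/(6 + 16 + 20))*(-31) - 146 = (0/42)*(-31) - 146 = (0*(1/42))*(-31) - 146 = 0*(-31) - 146 = 0 - 146 = -146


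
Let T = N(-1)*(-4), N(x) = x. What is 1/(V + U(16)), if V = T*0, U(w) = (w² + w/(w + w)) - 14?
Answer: 2/485 ≈ 0.0041237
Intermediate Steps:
U(w) = -27/2 + w² (U(w) = (w² + w/((2*w))) - 14 = (w² + (1/(2*w))*w) - 14 = (w² + ½) - 14 = (½ + w²) - 14 = -27/2 + w²)
T = 4 (T = -1*(-4) = 4)
V = 0 (V = 4*0 = 0)
1/(V + U(16)) = 1/(0 + (-27/2 + 16²)) = 1/(0 + (-27/2 + 256)) = 1/(0 + 485/2) = 1/(485/2) = 2/485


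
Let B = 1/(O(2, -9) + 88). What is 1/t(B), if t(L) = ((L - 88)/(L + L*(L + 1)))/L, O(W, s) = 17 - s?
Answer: -229/130362876 ≈ -1.7566e-6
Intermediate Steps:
B = 1/114 (B = 1/((17 - 1*(-9)) + 88) = 1/((17 + 9) + 88) = 1/(26 + 88) = 1/114 ≈ 0.0087719)
t(L) = (-88 + L)/(L*(L + L*(1 + L))) (t(L) = ((-88 + L)/(L + L*(1 + L)))/L = (-88 + L)/(L*(L + L*(1 + L))))
1/t(B) = 1/((-88 + 1/114)/(114**(-2)*(2 + 1/114))) = 1/(12996*(-10031/114)/(229/114)) = 1/(12996*(114/229)*(-10031/114)) = 1/(-130362876/229) = -229/130362876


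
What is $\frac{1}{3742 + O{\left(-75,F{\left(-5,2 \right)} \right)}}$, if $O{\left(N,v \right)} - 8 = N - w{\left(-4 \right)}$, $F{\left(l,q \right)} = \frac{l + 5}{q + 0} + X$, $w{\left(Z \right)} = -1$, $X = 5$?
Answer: $\frac{1}{3676} \approx 0.00027203$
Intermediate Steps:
$F{\left(l,q \right)} = 5 + \frac{5 + l}{q}$ ($F{\left(l,q \right)} = \frac{l + 5}{q + 0} + 5 = \frac{5 + l}{q} + 5 = 5 + \frac{5 + l}{q}$)
$O{\left(N,v \right)} = 9 + N$ ($O{\left(N,v \right)} = 8 + \left(N - -1\right) = 8 + \left(N + 1\right) = 8 + \left(1 + N\right) = 9 + N$)
$\frac{1}{3742 + O{\left(-75,F{\left(-5,2 \right)} \right)}} = \frac{1}{3742 + \left(9 - 75\right)} = \frac{1}{3742 - 66} = \frac{1}{3676}$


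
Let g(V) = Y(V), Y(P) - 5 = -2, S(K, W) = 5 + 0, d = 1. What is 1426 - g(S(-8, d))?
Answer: 1423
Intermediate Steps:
S(K, W) = 5
Y(P) = 3 (Y(P) = 5 - 2 = 3)
g(V) = 3
1426 - g(S(-8, d)) = 1426 - 1*3 = 1426 - 3 = 1423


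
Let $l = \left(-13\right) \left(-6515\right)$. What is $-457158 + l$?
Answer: $-372463$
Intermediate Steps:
$l = 84695$
$-457158 + l = -457158 + 84695 = -372463$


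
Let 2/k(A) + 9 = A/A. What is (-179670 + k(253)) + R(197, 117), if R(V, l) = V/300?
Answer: -26950439/150 ≈ -1.7967e+5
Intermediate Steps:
R(V, l) = V/300 (R(V, l) = V*(1/300) = V/300)
k(A) = -1/4 (k(A) = 2/(-9 + A/A) = 2/(-9 + 1) = 2/(-8) = 2*(-1/8) = -1/4)
(-179670 + k(253)) + R(197, 117) = (-179670 - 1/4) + (1/300)*197 = -718681/4 + 197/300 = -26950439/150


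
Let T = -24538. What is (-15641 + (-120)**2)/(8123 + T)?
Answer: 1241/16415 ≈ 0.075602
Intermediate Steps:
(-15641 + (-120)**2)/(8123 + T) = (-15641 + (-120)**2)/(8123 - 24538) = (-15641 + 14400)/(-16415) = -1241*(-1/16415) = 1241/16415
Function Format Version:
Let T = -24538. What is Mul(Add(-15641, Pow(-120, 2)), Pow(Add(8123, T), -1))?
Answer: Rational(1241, 16415) ≈ 0.075602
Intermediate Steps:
Mul(Add(-15641, Pow(-120, 2)), Pow(Add(8123, T), -1)) = Mul(Add(-15641, Pow(-120, 2)), Pow(Add(8123, -24538), -1)) = Mul(Add(-15641, 14400), Pow(-16415, -1)) = Mul(-1241, Rational(-1, 16415)) = Rational(1241, 16415)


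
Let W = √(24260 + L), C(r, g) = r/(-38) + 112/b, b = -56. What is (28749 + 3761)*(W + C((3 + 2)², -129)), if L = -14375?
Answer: -1641755/19 + 32510*√9885 ≈ 3.1458e+6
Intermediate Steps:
C(r, g) = -2 - r/38 (C(r, g) = r/(-38) + 112/(-56) = r*(-1/38) + 112*(-1/56) = -r/38 - 2 = -2 - r/38)
W = √9885 (W = √(24260 - 14375) = √9885 ≈ 99.423)
(28749 + 3761)*(W + C((3 + 2)², -129)) = (28749 + 3761)*(√9885 + (-2 - (3 + 2)²/38)) = 32510*(√9885 + (-2 - 1/38*5²)) = 32510*(√9885 + (-2 - 1/38*25)) = 32510*(√9885 + (-2 - 25/38)) = 32510*(√9885 - 101/38) = 32510*(-101/38 + √9885) = -1641755/19 + 32510*√9885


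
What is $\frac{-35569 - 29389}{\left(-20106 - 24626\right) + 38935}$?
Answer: $\frac{64958}{5797} \approx 11.205$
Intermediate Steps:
$\frac{-35569 - 29389}{\left(-20106 - 24626\right) + 38935} = - \frac{64958}{-44732 + 38935} = - \frac{64958}{-5797} = \left(-64958\right) \left(- \frac{1}{5797}\right) = \frac{64958}{5797}$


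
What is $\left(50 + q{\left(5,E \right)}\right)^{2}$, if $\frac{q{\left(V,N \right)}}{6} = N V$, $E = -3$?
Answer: $1600$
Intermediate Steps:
$q{\left(V,N \right)} = 6 N V$
$\left(50 + q{\left(5,E \right)}\right)^{2} = \left(50 + 6 \left(-3\right) 5\right)^{2} = \left(50 - 90\right)^{2} = \left(-40\right)^{2} = 1600$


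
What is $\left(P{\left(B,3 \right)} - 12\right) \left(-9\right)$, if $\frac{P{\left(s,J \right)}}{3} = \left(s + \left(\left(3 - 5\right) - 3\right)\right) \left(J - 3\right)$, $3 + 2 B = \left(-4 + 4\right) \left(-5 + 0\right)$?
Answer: $108$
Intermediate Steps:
$B = - \frac{3}{2}$ ($B = - \frac{3}{2} + \frac{\left(-4 + 4\right) \left(-5 + 0\right)}{2} = - \frac{3}{2} + \frac{0 \left(-5\right)}{2} = - \frac{3}{2} + \frac{1}{2} \cdot 0 = - \frac{3}{2} + 0 = - \frac{3}{2} \approx -1.5$)
$P{\left(s,J \right)} = 3 \left(-5 + s\right) \left(-3 + J\right)$ ($P{\left(s,J \right)} = 3 \left(s + \left(\left(3 - 5\right) - 3\right)\right) \left(J - 3\right) = 3 \left(s - 5\right) \left(-3 + J\right) = 3 \left(-5 + s\right) \left(-3 + J\right)$)
$\left(P{\left(B,3 \right)} - 12\right) \left(-9\right) = \left(\left(45 - 45 - - \frac{27}{2} + 3 \cdot 3 \left(- \frac{3}{2}\right)\right) - 12\right) \left(-9\right) = \left(\left(45 - 45 + \frac{27}{2} - \frac{27}{2}\right) - 12\right) \left(-9\right) = \left(0 - 12\right) \left(-9\right) = \left(-12\right) \left(-9\right) = 108$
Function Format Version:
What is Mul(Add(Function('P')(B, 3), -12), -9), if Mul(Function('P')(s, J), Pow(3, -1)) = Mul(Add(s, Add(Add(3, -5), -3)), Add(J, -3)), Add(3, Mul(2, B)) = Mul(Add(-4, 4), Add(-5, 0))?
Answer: 108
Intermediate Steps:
B = Rational(-3, 2) (B = Add(Rational(-3, 2), Mul(Rational(1, 2), Mul(Add(-4, 4), Add(-5, 0)))) = Add(Rational(-3, 2), Mul(Rational(1, 2), Mul(0, -5))) = Add(Rational(-3, 2), Mul(Rational(1, 2), 0)) = Add(Rational(-3, 2), 0) = Rational(-3, 2) ≈ -1.5000)
Function('P')(s, J) = Mul(3, Add(-5, s), Add(-3, J)) (Function('P')(s, J) = Mul(3, Mul(Add(s, Add(Add(3, -5), -3)), Add(J, -3))) = Mul(3, Mul(Add(s, Add(-2, -3)), Add(-3, J))) = Mul(3, Mul(Add(s, -5), Add(-3, J))) = Mul(3, Mul(Add(-5, s), Add(-3, J))) = Mul(3, Add(-5, s), Add(-3, J)))
Mul(Add(Function('P')(B, 3), -12), -9) = Mul(Add(Add(45, Mul(-15, 3), Mul(-9, Rational(-3, 2)), Mul(3, 3, Rational(-3, 2))), -12), -9) = Mul(Add(Add(45, -45, Rational(27, 2), Rational(-27, 2)), -12), -9) = Mul(Add(0, -12), -9) = Mul(-12, -9) = 108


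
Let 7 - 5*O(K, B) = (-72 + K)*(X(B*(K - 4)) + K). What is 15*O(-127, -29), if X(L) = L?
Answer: 2192205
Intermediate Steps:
O(K, B) = 7/5 - (-72 + K)*(K + B*(-4 + K))/5 (O(K, B) = 7/5 - (-72 + K)*(B*(K - 4) + K)/5 = 7/5 - (-72 + K)*(B*(-4 + K) + K)/5 = 7/5 - (-72 + K)*(K + B*(-4 + K))/5)
15*O(-127, -29) = 15*(7/5 - ⅕*(-127)² + (72/5)*(-127) + (72/5)*(-29)*(-4 - 127) - ⅕*(-29)*(-127)*(-4 - 127)) = 15*(7/5 - ⅕*16129 - 9144/5 + (72/5)*(-29)*(-131) - ⅕*(-29)*(-127)*(-131)) = 15*(7/5 - 16129/5 - 9144/5 + 273528/5 + 482473/5) = 15*146147 = 2192205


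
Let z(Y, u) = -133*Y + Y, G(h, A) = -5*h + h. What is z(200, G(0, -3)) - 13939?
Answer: -40339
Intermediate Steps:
G(h, A) = -4*h
z(Y, u) = -132*Y
z(200, G(0, -3)) - 13939 = -132*200 - 13939 = -26400 - 13939 = -40339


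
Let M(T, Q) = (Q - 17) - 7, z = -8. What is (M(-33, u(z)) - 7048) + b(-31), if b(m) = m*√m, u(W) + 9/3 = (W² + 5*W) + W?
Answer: -7059 - 31*I*√31 ≈ -7059.0 - 172.6*I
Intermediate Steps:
u(W) = -3 + W² + 6*W (u(W) = -3 + ((W² + 5*W) + W) = -3 + (W² + 6*W) = -3 + W² + 6*W)
b(m) = m^(3/2)
M(T, Q) = -24 + Q (M(T, Q) = (-17 + Q) - 7 = -24 + Q)
(M(-33, u(z)) - 7048) + b(-31) = ((-24 + (-3 + (-8)² + 6*(-8))) - 7048) + (-31)^(3/2) = ((-24 + (-3 + 64 - 48)) - 7048) - 31*I*√31 = ((-24 + 13) - 7048) - 31*I*√31 = (-11 - 7048) - 31*I*√31 = -7059 - 31*I*√31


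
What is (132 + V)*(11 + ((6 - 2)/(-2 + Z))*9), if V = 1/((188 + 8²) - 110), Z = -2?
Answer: 18745/71 ≈ 264.01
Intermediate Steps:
V = 1/142 (V = 1/((188 + 64) - 110) = 1/(252 - 110) = 1/142 ≈ 0.0070423)
(132 + V)*(11 + ((6 - 2)/(-2 + Z))*9) = (132 + 1/142)*(11 + ((6 - 2)/(-2 - 2))*9) = 18745*(11 + (4/(-4))*9)/142 = 18745*(11 + (4*(-¼))*9)/142 = 18745*(11 - 1*9)/142 = 18745*(11 - 9)/142 = (18745/142)*2 = 18745/71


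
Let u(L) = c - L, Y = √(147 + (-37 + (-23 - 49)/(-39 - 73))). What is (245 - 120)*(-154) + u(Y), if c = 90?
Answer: -19160 - √21686/14 ≈ -19171.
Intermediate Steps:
Y = √21686/14 (Y = √(147 + (-37 - 72/(-112))) = √(147 + (-37 - 72*(-1/112))) = √(147 + (-37 + 9/14)) = √(147 - 509/14) = √(1549/14) = √21686/14 ≈ 10.519)
u(L) = 90 - L
(245 - 120)*(-154) + u(Y) = (245 - 120)*(-154) + (90 - √21686/14) = 125*(-154) + (90 - √21686/14) = -19250 + (90 - √21686/14) = -19160 - √21686/14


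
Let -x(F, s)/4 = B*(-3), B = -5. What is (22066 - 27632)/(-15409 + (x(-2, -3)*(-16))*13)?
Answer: 5566/2929 ≈ 1.9003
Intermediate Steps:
x(F, s) = -60 (x(F, s) = -(-20)*(-3) = -4*15 = -60)
(22066 - 27632)/(-15409 + (x(-2, -3)*(-16))*13) = (22066 - 27632)/(-15409 - 60*(-16)*13) = -5566/(-15409 + 960*13) = -5566/(-15409 + 12480) = -5566/(-2929) = -5566*(-1/2929) = 5566/2929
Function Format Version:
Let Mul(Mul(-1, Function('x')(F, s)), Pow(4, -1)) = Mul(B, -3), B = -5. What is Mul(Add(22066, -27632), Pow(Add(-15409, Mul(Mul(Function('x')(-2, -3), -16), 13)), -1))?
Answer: Rational(5566, 2929) ≈ 1.9003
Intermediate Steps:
Function('x')(F, s) = -60 (Function('x')(F, s) = Mul(-4, Mul(-5, -3)) = Mul(-4, 15) = -60)
Mul(Add(22066, -27632), Pow(Add(-15409, Mul(Mul(Function('x')(-2, -3), -16), 13)), -1)) = Mul(Add(22066, -27632), Pow(Add(-15409, Mul(Mul(-60, -16), 13)), -1)) = Mul(-5566, Pow(Add(-15409, Mul(960, 13)), -1)) = Mul(-5566, Pow(Add(-15409, 12480), -1)) = Mul(-5566, Pow(-2929, -1)) = Mul(-5566, Rational(-1, 2929)) = Rational(5566, 2929)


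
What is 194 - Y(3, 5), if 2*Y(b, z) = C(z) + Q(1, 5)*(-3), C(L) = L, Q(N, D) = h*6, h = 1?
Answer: 401/2 ≈ 200.50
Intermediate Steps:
Q(N, D) = 6 (Q(N, D) = 1*6 = 6)
Y(b, z) = -9 + z/2 (Y(b, z) = (z + 6*(-3))/2 = (z - 18)/2 = (-18 + z)/2 = -9 + z/2)
194 - Y(3, 5) = 194 - (-9 + (½)*5) = 194 - (-9 + 5/2) = 194 - 1*(-13/2) = 194 + 13/2 = 401/2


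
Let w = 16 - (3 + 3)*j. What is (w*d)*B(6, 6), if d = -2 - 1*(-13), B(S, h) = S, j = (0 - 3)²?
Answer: -2508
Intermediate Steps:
j = 9 (j = (-3)² = 9)
w = -38 (w = 16 - (3 + 3)*9 = 16 - 6*9 = 16 - 1*54 = 16 - 54 = -38)
d = 11 (d = -2 + 13 = 11)
(w*d)*B(6, 6) = -38*11*6 = -418*6 = -2508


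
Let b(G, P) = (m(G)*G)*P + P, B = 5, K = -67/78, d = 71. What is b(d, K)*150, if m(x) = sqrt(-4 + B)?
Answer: -120600/13 ≈ -9276.9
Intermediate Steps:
K = -67/78 (K = -67*1/78 = -67/78 ≈ -0.85897)
m(x) = 1 (m(x) = sqrt(-4 + 5) = sqrt(1) = 1)
b(G, P) = P + G*P (b(G, P) = (1*G)*P + P = G*P + P = P + G*P)
b(d, K)*150 = -67*(1 + 71)/78*150 = -67/78*72*150 = -804/13*150 = -120600/13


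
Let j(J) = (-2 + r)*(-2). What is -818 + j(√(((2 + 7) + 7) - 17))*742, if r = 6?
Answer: -6754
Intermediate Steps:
j(J) = -8 (j(J) = (-2 + 6)*(-2) = 4*(-2) = -8)
-818 + j(√(((2 + 7) + 7) - 17))*742 = -818 - 8*742 = -818 - 5936 = -6754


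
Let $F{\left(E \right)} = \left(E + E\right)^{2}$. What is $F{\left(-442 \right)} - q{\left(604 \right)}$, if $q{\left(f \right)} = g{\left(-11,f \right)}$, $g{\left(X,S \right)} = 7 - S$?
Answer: $782053$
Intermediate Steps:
$F{\left(E \right)} = 4 E^{2}$ ($F{\left(E \right)} = \left(2 E\right)^{2} = 4 E^{2}$)
$q{\left(f \right)} = 7 - f$
$F{\left(-442 \right)} - q{\left(604 \right)} = 4 \left(-442\right)^{2} - \left(7 - 604\right) = 4 \cdot 195364 - \left(7 - 604\right) = 781456 - -597 = 781456 + 597 = 782053$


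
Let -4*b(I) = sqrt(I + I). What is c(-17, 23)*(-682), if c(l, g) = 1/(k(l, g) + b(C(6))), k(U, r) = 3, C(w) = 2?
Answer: -1364/5 ≈ -272.80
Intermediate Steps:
b(I) = -sqrt(2)*sqrt(I)/4 (b(I) = -sqrt(I + I)/4 = -sqrt(2)*sqrt(I)/4)
c(l, g) = 2/5 (c(l, g) = 1/(3 - sqrt(2)*sqrt(2)/4) = 1/(3 - 1/2) = 1/(5/2) = 2/5)
c(-17, 23)*(-682) = (2/5)*(-682) = -1364/5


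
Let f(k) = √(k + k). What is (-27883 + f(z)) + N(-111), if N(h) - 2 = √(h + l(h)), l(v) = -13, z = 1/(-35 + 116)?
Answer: -27881 + √2/9 + 2*I*√31 ≈ -27881.0 + 11.136*I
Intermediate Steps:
z = 1/81 ≈ 0.012346
f(k) = √2*√k (f(k) = √(2*k) = √2*√k)
N(h) = 2 + √(-13 + h) (N(h) = 2 + √(h - 13) = 2 + √(-13 + h))
(-27883 + f(z)) + N(-111) = (-27883 + √2*√(1/81)) + (2 + √(-13 - 111)) = (-27883 + √2*(⅑)) + (2 + √(-124)) = (-27883 + √2/9) + (2 + 2*I*√31) = -27881 + √2/9 + 2*I*√31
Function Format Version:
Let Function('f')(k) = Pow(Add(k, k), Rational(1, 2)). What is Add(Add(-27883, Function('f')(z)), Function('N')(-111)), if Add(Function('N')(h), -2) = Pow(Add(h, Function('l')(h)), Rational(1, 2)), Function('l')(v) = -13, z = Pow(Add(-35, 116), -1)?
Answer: Add(-27881, Mul(Rational(1, 9), Pow(2, Rational(1, 2))), Mul(2, I, Pow(31, Rational(1, 2)))) ≈ Add(-27881., Mul(11.136, I))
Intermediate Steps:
z = Rational(1, 81) (z = Pow(81, -1) = Rational(1, 81) ≈ 0.012346)
Function('f')(k) = Mul(Pow(2, Rational(1, 2)), Pow(k, Rational(1, 2))) (Function('f')(k) = Pow(Mul(2, k), Rational(1, 2)) = Mul(Pow(2, Rational(1, 2)), Pow(k, Rational(1, 2))))
Function('N')(h) = Add(2, Pow(Add(-13, h), Rational(1, 2))) (Function('N')(h) = Add(2, Pow(Add(h, -13), Rational(1, 2))) = Add(2, Pow(Add(-13, h), Rational(1, 2))))
Add(Add(-27883, Function('f')(z)), Function('N')(-111)) = Add(Add(-27883, Mul(Pow(2, Rational(1, 2)), Pow(Rational(1, 81), Rational(1, 2)))), Add(2, Pow(Add(-13, -111), Rational(1, 2)))) = Add(Add(-27883, Mul(Pow(2, Rational(1, 2)), Rational(1, 9))), Add(2, Pow(-124, Rational(1, 2)))) = Add(Add(-27883, Mul(Rational(1, 9), Pow(2, Rational(1, 2)))), Add(2, Mul(2, I, Pow(31, Rational(1, 2))))) = Add(-27881, Mul(Rational(1, 9), Pow(2, Rational(1, 2))), Mul(2, I, Pow(31, Rational(1, 2))))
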